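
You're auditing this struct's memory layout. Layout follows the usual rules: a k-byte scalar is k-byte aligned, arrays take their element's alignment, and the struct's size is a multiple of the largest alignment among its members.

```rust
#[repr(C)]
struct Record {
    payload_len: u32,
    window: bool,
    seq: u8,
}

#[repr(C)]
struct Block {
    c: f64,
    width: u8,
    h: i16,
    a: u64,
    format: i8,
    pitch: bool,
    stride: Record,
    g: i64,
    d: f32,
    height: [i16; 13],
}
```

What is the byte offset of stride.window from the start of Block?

32

Record: payload_len at 0 (size 4, align 4) → ends 4; window at 4 (size 1, align 1) → ends 5; seq at 5 (size 1, align 1) → ends 6; tail pad 2 to reach multiple of 4; total 8 bytes, alignment 4
c at 0 (size 8, align 8) → ends 8
width at 8 (size 1, align 1) → ends 9
pad 1 to align 2 for h
h at 10 (size 2, align 2) → ends 12
pad 4 to align 8 for a
a at 16 (size 8, align 8) → ends 24
format at 24 (size 1, align 1) → ends 25
pitch at 25 (size 1, align 1) → ends 26
pad 2 to align 4 for stride
stride at 28 (size 8, align 4) → ends 36
within Record: window at 4
28 + 4 = 32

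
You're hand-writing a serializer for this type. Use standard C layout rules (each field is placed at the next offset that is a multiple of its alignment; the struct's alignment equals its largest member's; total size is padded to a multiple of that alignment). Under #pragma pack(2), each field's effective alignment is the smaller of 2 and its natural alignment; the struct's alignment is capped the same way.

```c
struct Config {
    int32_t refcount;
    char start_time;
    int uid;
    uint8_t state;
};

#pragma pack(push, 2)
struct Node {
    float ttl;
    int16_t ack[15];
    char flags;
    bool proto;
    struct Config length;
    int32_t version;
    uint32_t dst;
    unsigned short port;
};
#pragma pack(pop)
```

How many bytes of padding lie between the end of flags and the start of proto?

0

Config: @0: refcount [4B, align 4] → 4; @4: start_time [1B, align 1] → 5; +3 pad (align 4); @8: uid [4B, align 4] → 12; @12: state [1B, align 1] → 13; +3 tail pad (align 4); size 16, align 4
@0: ttl [4B, align 2] → 4
@4: ack [30B, align 2] → 34
@34: flags [1B, align 1] → 35
@35: proto [1B, align 1] → 36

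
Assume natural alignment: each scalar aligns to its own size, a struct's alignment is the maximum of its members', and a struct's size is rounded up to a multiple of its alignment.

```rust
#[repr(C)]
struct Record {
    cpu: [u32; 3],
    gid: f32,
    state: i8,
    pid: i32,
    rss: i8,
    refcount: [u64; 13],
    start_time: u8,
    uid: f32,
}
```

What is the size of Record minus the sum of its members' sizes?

13

@0: cpu [12B, align 4] → 12
@12: gid [4B, align 4] → 16
@16: state [1B, align 1] → 17
+3 pad (align 4)
@20: pid [4B, align 4] → 24
@24: rss [1B, align 1] → 25
+7 pad (align 8)
@32: refcount [104B, align 8] → 136
@136: start_time [1B, align 1] → 137
+3 pad (align 4)
@140: uid [4B, align 4] → 144
size 144, align 8
data bytes 131, size 144 → padding 13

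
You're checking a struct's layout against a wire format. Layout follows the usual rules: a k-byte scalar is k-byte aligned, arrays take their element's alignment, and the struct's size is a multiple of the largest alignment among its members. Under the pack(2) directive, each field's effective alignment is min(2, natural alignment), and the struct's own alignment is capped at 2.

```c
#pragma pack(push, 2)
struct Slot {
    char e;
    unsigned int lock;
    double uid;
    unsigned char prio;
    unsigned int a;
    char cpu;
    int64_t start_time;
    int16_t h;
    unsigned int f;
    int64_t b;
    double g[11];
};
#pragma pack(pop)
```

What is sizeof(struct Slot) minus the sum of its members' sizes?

3

@0: e [1B, align 1] → 1
+1 pad (align 2)
@2: lock [4B, align 2] → 6
@6: uid [8B, align 2] → 14
@14: prio [1B, align 1] → 15
+1 pad (align 2)
@16: a [4B, align 2] → 20
@20: cpu [1B, align 1] → 21
+1 pad (align 2)
@22: start_time [8B, align 2] → 30
@30: h [2B, align 2] → 32
@32: f [4B, align 2] → 36
@36: b [8B, align 2] → 44
@44: g [88B, align 2] → 132
size 132, align 2
data bytes 129, size 132 → padding 3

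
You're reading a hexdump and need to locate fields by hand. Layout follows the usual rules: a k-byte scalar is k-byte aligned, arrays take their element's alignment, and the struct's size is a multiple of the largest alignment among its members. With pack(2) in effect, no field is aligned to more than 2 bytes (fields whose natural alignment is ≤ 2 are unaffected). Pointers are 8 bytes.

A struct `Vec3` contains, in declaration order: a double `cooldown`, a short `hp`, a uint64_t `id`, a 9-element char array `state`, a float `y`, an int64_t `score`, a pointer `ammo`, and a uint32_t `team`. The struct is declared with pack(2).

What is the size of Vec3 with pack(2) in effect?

@0: cooldown [8B, align 2] → 8
@8: hp [2B, align 2] → 10
@10: id [8B, align 2] → 18
@18: state [9B, align 1] → 27
+1 pad (align 2)
@28: y [4B, align 2] → 32
@32: score [8B, align 2] → 40
@40: ammo [8B, align 2] → 48
@48: team [4B, align 2] → 52
size 52, align 2

52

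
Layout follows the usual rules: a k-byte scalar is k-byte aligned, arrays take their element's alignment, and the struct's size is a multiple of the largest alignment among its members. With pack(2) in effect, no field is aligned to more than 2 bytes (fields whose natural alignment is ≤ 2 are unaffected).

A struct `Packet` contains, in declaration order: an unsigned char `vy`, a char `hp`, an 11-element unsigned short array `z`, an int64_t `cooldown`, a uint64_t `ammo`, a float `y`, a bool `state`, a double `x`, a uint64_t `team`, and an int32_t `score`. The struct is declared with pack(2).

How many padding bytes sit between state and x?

@0: vy [1B, align 1] → 1
@1: hp [1B, align 1] → 2
@2: z [22B, align 2] → 24
@24: cooldown [8B, align 2] → 32
@32: ammo [8B, align 2] → 40
@40: y [4B, align 2] → 44
@44: state [1B, align 1] → 45
+1 pad (align 2)
@46: x [8B, align 2] → 54

1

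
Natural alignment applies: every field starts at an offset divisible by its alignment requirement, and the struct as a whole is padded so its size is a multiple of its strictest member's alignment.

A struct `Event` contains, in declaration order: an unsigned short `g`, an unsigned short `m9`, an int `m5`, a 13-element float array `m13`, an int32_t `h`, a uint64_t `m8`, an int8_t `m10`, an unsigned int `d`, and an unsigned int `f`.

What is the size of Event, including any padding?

88 bytes

g at 0 (size 2, align 2) → ends 2
m9 at 2 (size 2, align 2) → ends 4
m5 at 4 (size 4, align 4) → ends 8
m13 at 8 (size 52, align 4) → ends 60
h at 60 (size 4, align 4) → ends 64
m8 at 64 (size 8, align 8) → ends 72
m10 at 72 (size 1, align 1) → ends 73
pad 3 to align 4 for d
d at 76 (size 4, align 4) → ends 80
f at 80 (size 4, align 4) → ends 84
tail pad 4 to reach multiple of 8
total 88 bytes, alignment 8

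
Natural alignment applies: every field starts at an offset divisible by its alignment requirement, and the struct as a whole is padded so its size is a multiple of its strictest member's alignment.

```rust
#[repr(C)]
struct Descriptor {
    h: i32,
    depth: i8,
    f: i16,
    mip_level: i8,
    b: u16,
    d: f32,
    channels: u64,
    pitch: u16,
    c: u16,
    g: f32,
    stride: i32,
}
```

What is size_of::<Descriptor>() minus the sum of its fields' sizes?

6

h at 0 (size 4, align 4) → ends 4
depth at 4 (size 1, align 1) → ends 5
pad 1 to align 2 for f
f at 6 (size 2, align 2) → ends 8
mip_level at 8 (size 1, align 1) → ends 9
pad 1 to align 2 for b
b at 10 (size 2, align 2) → ends 12
d at 12 (size 4, align 4) → ends 16
channels at 16 (size 8, align 8) → ends 24
pitch at 24 (size 2, align 2) → ends 26
c at 26 (size 2, align 2) → ends 28
g at 28 (size 4, align 4) → ends 32
stride at 32 (size 4, align 4) → ends 36
tail pad 4 to reach multiple of 8
total 40 bytes, alignment 8
data bytes 34, size 40 → padding 6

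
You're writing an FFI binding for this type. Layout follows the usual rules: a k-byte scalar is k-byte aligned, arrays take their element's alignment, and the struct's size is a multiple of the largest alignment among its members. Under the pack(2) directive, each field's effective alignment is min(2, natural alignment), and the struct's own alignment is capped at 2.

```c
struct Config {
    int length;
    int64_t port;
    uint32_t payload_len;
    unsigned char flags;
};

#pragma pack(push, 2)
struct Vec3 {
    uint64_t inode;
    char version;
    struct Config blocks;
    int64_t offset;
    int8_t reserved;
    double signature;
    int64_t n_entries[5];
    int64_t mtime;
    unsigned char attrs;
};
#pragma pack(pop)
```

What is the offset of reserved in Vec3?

Config: 0..4  length  (4B, 4-aligned); 4..8  -- padding (4B); 8..16  port  (8B, 8-aligned); 16..20  payload_len  (4B, 4-aligned); 20..21  flags  (1B, 1-aligned); 21..24  -- tail padding (3B); sizeof = 24, alignof = 8
0..8  inode  (8B, 2-aligned)
8..9  version  (1B, 1-aligned)
9..10  -- padding (1B)
10..34  blocks  (24B, 2-aligned)
34..42  offset  (8B, 2-aligned)
42..43  reserved  (1B, 1-aligned)

42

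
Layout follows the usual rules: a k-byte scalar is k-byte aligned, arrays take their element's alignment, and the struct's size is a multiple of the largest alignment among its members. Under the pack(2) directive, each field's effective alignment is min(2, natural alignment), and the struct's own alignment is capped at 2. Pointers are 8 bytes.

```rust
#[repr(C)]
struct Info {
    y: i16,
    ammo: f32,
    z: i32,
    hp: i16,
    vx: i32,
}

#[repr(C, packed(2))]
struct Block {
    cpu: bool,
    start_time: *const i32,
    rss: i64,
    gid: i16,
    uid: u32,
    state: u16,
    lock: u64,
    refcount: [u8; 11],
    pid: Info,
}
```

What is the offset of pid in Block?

Info: 0..2  y  (2B, 2-aligned); 2..4  -- padding (2B); 4..8  ammo  (4B, 4-aligned); 8..12  z  (4B, 4-aligned); 12..14  hp  (2B, 2-aligned); 14..16  -- padding (2B); 16..20  vx  (4B, 4-aligned); sizeof = 20, alignof = 4
0..1  cpu  (1B, 1-aligned)
1..2  -- padding (1B)
2..10  start_time  (8B, 2-aligned)
10..18  rss  (8B, 2-aligned)
18..20  gid  (2B, 2-aligned)
20..24  uid  (4B, 2-aligned)
24..26  state  (2B, 2-aligned)
26..34  lock  (8B, 2-aligned)
34..45  refcount  (11B, 1-aligned)
45..46  -- padding (1B)
46..66  pid  (20B, 2-aligned)

46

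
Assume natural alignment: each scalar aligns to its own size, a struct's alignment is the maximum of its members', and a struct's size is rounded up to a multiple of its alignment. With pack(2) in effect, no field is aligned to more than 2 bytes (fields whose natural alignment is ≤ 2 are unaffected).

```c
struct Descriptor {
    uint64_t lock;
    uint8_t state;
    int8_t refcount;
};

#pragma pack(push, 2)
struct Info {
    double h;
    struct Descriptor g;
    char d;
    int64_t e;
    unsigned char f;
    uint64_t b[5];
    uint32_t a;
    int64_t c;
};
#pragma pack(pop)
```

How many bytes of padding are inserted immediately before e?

Descriptor: lock at 0 (size 8, align 8) → ends 8; state at 8 (size 1, align 1) → ends 9; refcount at 9 (size 1, align 1) → ends 10; tail pad 6 to reach multiple of 8; total 16 bytes, alignment 8
h at 0 (size 8, align 2) → ends 8
g at 8 (size 16, align 2) → ends 24
d at 24 (size 1, align 1) → ends 25
pad 1 to align 2 for e
e at 26 (size 8, align 2) → ends 34

1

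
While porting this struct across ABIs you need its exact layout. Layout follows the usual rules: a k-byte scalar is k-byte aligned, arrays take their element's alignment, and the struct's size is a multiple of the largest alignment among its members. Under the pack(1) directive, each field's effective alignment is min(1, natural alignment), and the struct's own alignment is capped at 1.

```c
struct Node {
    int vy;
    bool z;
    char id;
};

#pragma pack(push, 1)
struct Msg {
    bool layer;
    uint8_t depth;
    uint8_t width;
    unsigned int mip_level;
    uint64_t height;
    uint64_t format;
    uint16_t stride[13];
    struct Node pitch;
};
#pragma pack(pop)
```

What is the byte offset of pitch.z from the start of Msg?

Node: vy at 0 (size 4, align 4) → ends 4; z at 4 (size 1, align 1) → ends 5; id at 5 (size 1, align 1) → ends 6; tail pad 2 to reach multiple of 4; total 8 bytes, alignment 4
layer at 0 (size 1, align 1) → ends 1
depth at 1 (size 1, align 1) → ends 2
width at 2 (size 1, align 1) → ends 3
mip_level at 3 (size 4, align 1) → ends 7
height at 7 (size 8, align 1) → ends 15
format at 15 (size 8, align 1) → ends 23
stride at 23 (size 26, align 1) → ends 49
pitch at 49 (size 8, align 1) → ends 57
within Node: z at 4
49 + 4 = 53

53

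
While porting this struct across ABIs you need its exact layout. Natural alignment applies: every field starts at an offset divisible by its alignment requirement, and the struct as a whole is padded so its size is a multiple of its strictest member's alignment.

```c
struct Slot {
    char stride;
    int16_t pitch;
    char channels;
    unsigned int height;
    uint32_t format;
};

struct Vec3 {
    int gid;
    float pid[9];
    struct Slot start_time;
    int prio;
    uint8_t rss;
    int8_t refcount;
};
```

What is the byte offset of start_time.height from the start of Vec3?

48

Slot: 0..1  stride  (1B, 1-aligned); 1..2  -- padding (1B); 2..4  pitch  (2B, 2-aligned); 4..5  channels  (1B, 1-aligned); 5..8  -- padding (3B); 8..12  height  (4B, 4-aligned); 12..16  format  (4B, 4-aligned); sizeof = 16, alignof = 4
0..4  gid  (4B, 4-aligned)
4..40  pid  (36B, 4-aligned)
40..56  start_time  (16B, 4-aligned)
within Slot: height at 8
40 + 8 = 48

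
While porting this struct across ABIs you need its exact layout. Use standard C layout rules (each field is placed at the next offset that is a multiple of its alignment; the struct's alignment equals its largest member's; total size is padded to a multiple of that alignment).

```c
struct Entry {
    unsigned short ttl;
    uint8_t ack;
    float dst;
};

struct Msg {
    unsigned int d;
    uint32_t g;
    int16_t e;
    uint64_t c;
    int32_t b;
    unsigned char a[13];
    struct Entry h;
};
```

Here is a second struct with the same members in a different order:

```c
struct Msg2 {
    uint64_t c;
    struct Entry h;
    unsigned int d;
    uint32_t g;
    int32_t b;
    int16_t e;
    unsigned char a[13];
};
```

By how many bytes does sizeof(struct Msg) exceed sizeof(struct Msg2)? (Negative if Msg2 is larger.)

8

Entry: @0: ttl [2B, align 2] → 2; @2: ack [1B, align 1] → 3; +1 pad (align 4); @4: dst [4B, align 4] → 8; size 8, align 4
@0: d [4B, align 4] → 4
@4: g [4B, align 4] → 8
@8: e [2B, align 2] → 10
+6 pad (align 8)
@16: c [8B, align 8] → 24
@24: b [4B, align 4] → 28
@28: a [13B, align 1] → 41
+3 pad (align 4)
@44: h [8B, align 4] → 52
+4 tail pad (align 8)
size 56, align 8
— Msg2 —
@0: c [8B, align 8] → 8
@8: h [8B, align 4] → 16
@16: d [4B, align 4] → 20
@20: g [4B, align 4] → 24
@24: b [4B, align 4] → 28
@28: e [2B, align 2] → 30
@30: a [13B, align 1] → 43
+5 tail pad (align 8)
size 48, align 8
56 − 48 = 8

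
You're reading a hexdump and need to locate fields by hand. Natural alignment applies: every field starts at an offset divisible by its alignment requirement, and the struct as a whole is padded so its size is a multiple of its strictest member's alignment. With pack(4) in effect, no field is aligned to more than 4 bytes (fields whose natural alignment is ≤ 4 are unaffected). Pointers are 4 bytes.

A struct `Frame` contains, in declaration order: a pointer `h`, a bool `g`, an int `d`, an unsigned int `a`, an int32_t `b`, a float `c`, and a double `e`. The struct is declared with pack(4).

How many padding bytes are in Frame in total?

@0: h [4B, align 4] → 4
@4: g [1B, align 1] → 5
+3 pad (align 4)
@8: d [4B, align 4] → 12
@12: a [4B, align 4] → 16
@16: b [4B, align 4] → 20
@20: c [4B, align 4] → 24
@24: e [8B, align 4] → 32
size 32, align 4
data bytes 29, size 32 → padding 3

3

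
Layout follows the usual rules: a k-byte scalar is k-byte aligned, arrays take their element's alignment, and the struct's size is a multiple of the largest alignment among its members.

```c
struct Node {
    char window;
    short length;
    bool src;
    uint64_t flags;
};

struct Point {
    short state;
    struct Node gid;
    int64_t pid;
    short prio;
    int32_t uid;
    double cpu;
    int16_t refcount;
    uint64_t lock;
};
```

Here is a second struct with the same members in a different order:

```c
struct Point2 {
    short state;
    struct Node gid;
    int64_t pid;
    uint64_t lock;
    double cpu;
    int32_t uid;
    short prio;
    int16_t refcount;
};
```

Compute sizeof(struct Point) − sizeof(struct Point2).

Node: 0..1  window  (1B, 1-aligned); 1..2  -- padding (1B); 2..4  length  (2B, 2-aligned); 4..5  src  (1B, 1-aligned); 5..8  -- padding (3B); 8..16  flags  (8B, 8-aligned); sizeof = 16, alignof = 8
0..2  state  (2B, 2-aligned)
2..8  -- padding (6B)
8..24  gid  (16B, 8-aligned)
24..32  pid  (8B, 8-aligned)
32..34  prio  (2B, 2-aligned)
34..36  -- padding (2B)
36..40  uid  (4B, 4-aligned)
40..48  cpu  (8B, 8-aligned)
48..50  refcount  (2B, 2-aligned)
50..56  -- padding (6B)
56..64  lock  (8B, 8-aligned)
sizeof = 64, alignof = 8
— Point2 —
0..2  state  (2B, 2-aligned)
2..8  -- padding (6B)
8..24  gid  (16B, 8-aligned)
24..32  pid  (8B, 8-aligned)
32..40  lock  (8B, 8-aligned)
40..48  cpu  (8B, 8-aligned)
48..52  uid  (4B, 4-aligned)
52..54  prio  (2B, 2-aligned)
54..56  refcount  (2B, 2-aligned)
sizeof = 56, alignof = 8
64 − 56 = 8

8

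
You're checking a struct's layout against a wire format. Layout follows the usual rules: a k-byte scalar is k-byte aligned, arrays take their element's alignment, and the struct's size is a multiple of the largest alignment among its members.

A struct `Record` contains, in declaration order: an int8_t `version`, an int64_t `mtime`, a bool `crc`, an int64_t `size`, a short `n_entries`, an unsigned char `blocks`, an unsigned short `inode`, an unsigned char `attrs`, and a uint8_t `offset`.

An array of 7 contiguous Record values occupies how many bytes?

280

0..1  version  (1B, 1-aligned)
1..8  -- padding (7B)
8..16  mtime  (8B, 8-aligned)
16..17  crc  (1B, 1-aligned)
17..24  -- padding (7B)
24..32  size  (8B, 8-aligned)
32..34  n_entries  (2B, 2-aligned)
34..35  blocks  (1B, 1-aligned)
35..36  -- padding (1B)
36..38  inode  (2B, 2-aligned)
38..39  attrs  (1B, 1-aligned)
39..40  offset  (1B, 1-aligned)
sizeof = 40, alignof = 8
array of 7: 7 × 40 = 280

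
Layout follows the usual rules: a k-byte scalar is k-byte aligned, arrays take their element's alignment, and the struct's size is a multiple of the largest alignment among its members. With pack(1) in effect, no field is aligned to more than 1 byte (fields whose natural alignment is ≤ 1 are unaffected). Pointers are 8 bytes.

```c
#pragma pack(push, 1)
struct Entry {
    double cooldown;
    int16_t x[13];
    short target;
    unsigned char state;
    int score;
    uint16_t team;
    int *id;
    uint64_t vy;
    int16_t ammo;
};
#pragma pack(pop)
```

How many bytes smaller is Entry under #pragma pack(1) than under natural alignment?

11

natural layout:
  cooldown at 0 (size 8, align 8) → ends 8
  x at 8 (size 26, align 2) → ends 34
  target at 34 (size 2, align 2) → ends 36
  state at 36 (size 1, align 1) → ends 37
  pad 3 to align 4 for score
  score at 40 (size 4, align 4) → ends 44
  team at 44 (size 2, align 2) → ends 46
  pad 2 to align 8 for id
  id at 48 (size 8, align 8) → ends 56
  vy at 56 (size 8, align 8) → ends 64
  ammo at 64 (size 2, align 2) → ends 66
  tail pad 6 to reach multiple of 8
  total 72 bytes, alignment 8
packed(1) layout:
  cooldown at 0 (size 8, align 1) → ends 8
  x at 8 (size 26, align 1) → ends 34
  target at 34 (size 2, align 1) → ends 36
  state at 36 (size 1, align 1) → ends 37
  score at 37 (size 4, align 1) → ends 41
  team at 41 (size 2, align 1) → ends 43
  id at 43 (size 8, align 1) → ends 51
  vy at 51 (size 8, align 1) → ends 59
  ammo at 59 (size 2, align 1) → ends 61
  total 61 bytes, alignment 1
72 − 61 = 11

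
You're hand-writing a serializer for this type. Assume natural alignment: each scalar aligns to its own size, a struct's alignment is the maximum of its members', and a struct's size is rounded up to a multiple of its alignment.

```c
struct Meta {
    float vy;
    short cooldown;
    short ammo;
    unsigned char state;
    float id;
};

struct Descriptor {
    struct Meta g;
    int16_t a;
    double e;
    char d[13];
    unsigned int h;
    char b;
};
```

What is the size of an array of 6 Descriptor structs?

Meta: vy at 0 (size 4, align 4) → ends 4; cooldown at 4 (size 2, align 2) → ends 6; ammo at 6 (size 2, align 2) → ends 8; state at 8 (size 1, align 1) → ends 9; pad 3 to align 4 for id; id at 12 (size 4, align 4) → ends 16; total 16 bytes, alignment 4
g at 0 (size 16, align 4) → ends 16
a at 16 (size 2, align 2) → ends 18
pad 6 to align 8 for e
e at 24 (size 8, align 8) → ends 32
d at 32 (size 13, align 1) → ends 45
pad 3 to align 4 for h
h at 48 (size 4, align 4) → ends 52
b at 52 (size 1, align 1) → ends 53
tail pad 3 to reach multiple of 8
total 56 bytes, alignment 8
array of 6: 6 × 56 = 336

336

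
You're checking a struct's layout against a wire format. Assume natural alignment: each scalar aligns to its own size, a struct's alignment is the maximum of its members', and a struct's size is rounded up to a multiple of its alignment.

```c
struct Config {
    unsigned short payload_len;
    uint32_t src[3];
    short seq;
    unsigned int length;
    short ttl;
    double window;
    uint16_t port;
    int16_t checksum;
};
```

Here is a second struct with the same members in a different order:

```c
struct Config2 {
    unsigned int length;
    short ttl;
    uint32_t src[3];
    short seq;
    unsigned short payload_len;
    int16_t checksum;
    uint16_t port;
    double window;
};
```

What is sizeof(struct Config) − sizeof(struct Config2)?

@0: payload_len [2B, align 2] → 2
+2 pad (align 4)
@4: src [12B, align 4] → 16
@16: seq [2B, align 2] → 18
+2 pad (align 4)
@20: length [4B, align 4] → 24
@24: ttl [2B, align 2] → 26
+6 pad (align 8)
@32: window [8B, align 8] → 40
@40: port [2B, align 2] → 42
@42: checksum [2B, align 2] → 44
+4 tail pad (align 8)
size 48, align 8
— Config2 —
@0: length [4B, align 4] → 4
@4: ttl [2B, align 2] → 6
+2 pad (align 4)
@8: src [12B, align 4] → 20
@20: seq [2B, align 2] → 22
@22: payload_len [2B, align 2] → 24
@24: checksum [2B, align 2] → 26
@26: port [2B, align 2] → 28
+4 pad (align 8)
@32: window [8B, align 8] → 40
size 40, align 8
48 − 40 = 8

8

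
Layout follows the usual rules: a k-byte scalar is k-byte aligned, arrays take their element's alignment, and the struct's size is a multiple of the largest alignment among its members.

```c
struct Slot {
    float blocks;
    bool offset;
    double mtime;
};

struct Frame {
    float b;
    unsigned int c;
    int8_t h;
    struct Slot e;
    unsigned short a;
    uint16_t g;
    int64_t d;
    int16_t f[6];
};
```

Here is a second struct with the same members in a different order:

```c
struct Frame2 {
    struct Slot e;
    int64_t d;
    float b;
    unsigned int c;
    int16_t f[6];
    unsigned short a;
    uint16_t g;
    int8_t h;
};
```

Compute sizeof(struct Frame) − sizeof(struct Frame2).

Slot: 0..4  blocks  (4B, 4-aligned); 4..5  offset  (1B, 1-aligned); 5..8  -- padding (3B); 8..16  mtime  (8B, 8-aligned); sizeof = 16, alignof = 8
0..4  b  (4B, 4-aligned)
4..8  c  (4B, 4-aligned)
8..9  h  (1B, 1-aligned)
9..16  -- padding (7B)
16..32  e  (16B, 8-aligned)
32..34  a  (2B, 2-aligned)
34..36  g  (2B, 2-aligned)
36..40  -- padding (4B)
40..48  d  (8B, 8-aligned)
48..60  f  (12B, 2-aligned)
60..64  -- tail padding (4B)
sizeof = 64, alignof = 8
— Frame2 —
0..16  e  (16B, 8-aligned)
16..24  d  (8B, 8-aligned)
24..28  b  (4B, 4-aligned)
28..32  c  (4B, 4-aligned)
32..44  f  (12B, 2-aligned)
44..46  a  (2B, 2-aligned)
46..48  g  (2B, 2-aligned)
48..49  h  (1B, 1-aligned)
49..56  -- tail padding (7B)
sizeof = 56, alignof = 8
64 − 56 = 8

8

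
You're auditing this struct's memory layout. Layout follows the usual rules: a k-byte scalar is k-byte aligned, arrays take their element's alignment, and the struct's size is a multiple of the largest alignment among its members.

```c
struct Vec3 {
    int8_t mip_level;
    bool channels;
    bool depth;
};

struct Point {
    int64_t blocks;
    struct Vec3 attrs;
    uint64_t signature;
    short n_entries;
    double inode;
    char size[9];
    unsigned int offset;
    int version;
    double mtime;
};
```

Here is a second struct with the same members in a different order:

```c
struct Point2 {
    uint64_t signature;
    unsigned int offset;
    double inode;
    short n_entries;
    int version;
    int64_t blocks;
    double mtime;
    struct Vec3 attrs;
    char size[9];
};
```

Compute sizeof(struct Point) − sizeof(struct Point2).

Vec3: 0..1  mip_level  (1B, 1-aligned); 1..2  channels  (1B, 1-aligned); 2..3  depth  (1B, 1-aligned); sizeof = 3, alignof = 1
0..8  blocks  (8B, 8-aligned)
8..11  attrs  (3B, 1-aligned)
11..16  -- padding (5B)
16..24  signature  (8B, 8-aligned)
24..26  n_entries  (2B, 2-aligned)
26..32  -- padding (6B)
32..40  inode  (8B, 8-aligned)
40..49  size  (9B, 1-aligned)
49..52  -- padding (3B)
52..56  offset  (4B, 4-aligned)
56..60  version  (4B, 4-aligned)
60..64  -- padding (4B)
64..72  mtime  (8B, 8-aligned)
sizeof = 72, alignof = 8
— Point2 —
0..8  signature  (8B, 8-aligned)
8..12  offset  (4B, 4-aligned)
12..16  -- padding (4B)
16..24  inode  (8B, 8-aligned)
24..26  n_entries  (2B, 2-aligned)
26..28  -- padding (2B)
28..32  version  (4B, 4-aligned)
32..40  blocks  (8B, 8-aligned)
40..48  mtime  (8B, 8-aligned)
48..51  attrs  (3B, 1-aligned)
51..60  size  (9B, 1-aligned)
60..64  -- tail padding (4B)
sizeof = 64, alignof = 8
72 − 64 = 8

8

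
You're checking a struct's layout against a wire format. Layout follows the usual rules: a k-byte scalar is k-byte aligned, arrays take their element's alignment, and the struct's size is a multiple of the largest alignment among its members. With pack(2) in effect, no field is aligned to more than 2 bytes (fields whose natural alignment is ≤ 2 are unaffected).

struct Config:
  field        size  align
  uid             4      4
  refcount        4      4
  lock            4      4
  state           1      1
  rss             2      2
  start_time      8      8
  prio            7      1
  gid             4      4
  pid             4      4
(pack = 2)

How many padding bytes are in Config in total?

0..4  uid  (4B, 2-aligned)
4..8  refcount  (4B, 2-aligned)
8..12  lock  (4B, 2-aligned)
12..13  state  (1B, 1-aligned)
13..14  -- padding (1B)
14..16  rss  (2B, 2-aligned)
16..24  start_time  (8B, 2-aligned)
24..31  prio  (7B, 1-aligned)
31..32  -- padding (1B)
32..36  gid  (4B, 2-aligned)
36..40  pid  (4B, 2-aligned)
sizeof = 40, alignof = 2
data bytes 38, size 40 → padding 2

2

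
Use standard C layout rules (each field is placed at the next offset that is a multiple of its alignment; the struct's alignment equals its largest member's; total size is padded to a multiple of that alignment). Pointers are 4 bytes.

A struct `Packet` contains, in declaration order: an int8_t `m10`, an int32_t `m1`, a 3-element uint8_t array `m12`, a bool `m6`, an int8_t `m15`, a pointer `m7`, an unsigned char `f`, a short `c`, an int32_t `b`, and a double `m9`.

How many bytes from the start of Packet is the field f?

20

0..1  m10  (1B, 1-aligned)
1..4  -- padding (3B)
4..8  m1  (4B, 4-aligned)
8..11  m12  (3B, 1-aligned)
11..12  m6  (1B, 1-aligned)
12..13  m15  (1B, 1-aligned)
13..16  -- padding (3B)
16..20  m7  (4B, 4-aligned)
20..21  f  (1B, 1-aligned)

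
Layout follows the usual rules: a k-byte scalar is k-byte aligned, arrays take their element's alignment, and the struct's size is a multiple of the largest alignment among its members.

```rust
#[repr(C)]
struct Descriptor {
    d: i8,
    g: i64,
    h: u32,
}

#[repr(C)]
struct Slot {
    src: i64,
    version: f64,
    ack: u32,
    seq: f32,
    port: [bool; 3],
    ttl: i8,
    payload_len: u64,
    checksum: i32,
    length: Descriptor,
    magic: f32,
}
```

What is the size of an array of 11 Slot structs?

Descriptor: d at 0 (size 1, align 1) → ends 1; pad 7 to align 8 for g; g at 8 (size 8, align 8) → ends 16; h at 16 (size 4, align 4) → ends 20; tail pad 4 to reach multiple of 8; total 24 bytes, alignment 8
src at 0 (size 8, align 8) → ends 8
version at 8 (size 8, align 8) → ends 16
ack at 16 (size 4, align 4) → ends 20
seq at 20 (size 4, align 4) → ends 24
port at 24 (size 3, align 1) → ends 27
ttl at 27 (size 1, align 1) → ends 28
pad 4 to align 8 for payload_len
payload_len at 32 (size 8, align 8) → ends 40
checksum at 40 (size 4, align 4) → ends 44
pad 4 to align 8 for length
length at 48 (size 24, align 8) → ends 72
magic at 72 (size 4, align 4) → ends 76
tail pad 4 to reach multiple of 8
total 80 bytes, alignment 8
array of 11: 11 × 80 = 880

880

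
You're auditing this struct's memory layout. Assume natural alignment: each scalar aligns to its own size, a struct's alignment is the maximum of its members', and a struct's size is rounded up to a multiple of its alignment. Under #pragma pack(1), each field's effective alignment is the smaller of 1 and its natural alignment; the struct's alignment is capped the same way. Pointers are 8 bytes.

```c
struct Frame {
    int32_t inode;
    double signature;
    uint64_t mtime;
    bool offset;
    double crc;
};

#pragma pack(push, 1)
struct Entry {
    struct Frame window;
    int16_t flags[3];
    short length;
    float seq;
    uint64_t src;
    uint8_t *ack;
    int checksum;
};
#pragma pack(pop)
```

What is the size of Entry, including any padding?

72 bytes

Frame: 0..4  inode  (4B, 4-aligned); 4..8  -- padding (4B); 8..16  signature  (8B, 8-aligned); 16..24  mtime  (8B, 8-aligned); 24..25  offset  (1B, 1-aligned); 25..32  -- padding (7B); 32..40  crc  (8B, 8-aligned); sizeof = 40, alignof = 8
0..40  window  (40B, 1-aligned)
40..46  flags  (6B, 1-aligned)
46..48  length  (2B, 1-aligned)
48..52  seq  (4B, 1-aligned)
52..60  src  (8B, 1-aligned)
60..68  ack  (8B, 1-aligned)
68..72  checksum  (4B, 1-aligned)
sizeof = 72, alignof = 1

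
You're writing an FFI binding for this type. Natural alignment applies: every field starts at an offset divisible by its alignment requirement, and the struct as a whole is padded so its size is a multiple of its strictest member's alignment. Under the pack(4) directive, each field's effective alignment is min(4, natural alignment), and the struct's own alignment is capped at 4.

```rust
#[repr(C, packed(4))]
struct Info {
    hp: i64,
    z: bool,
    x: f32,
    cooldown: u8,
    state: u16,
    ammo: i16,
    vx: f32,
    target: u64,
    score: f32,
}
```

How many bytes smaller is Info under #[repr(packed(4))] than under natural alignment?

natural layout:
  @0: hp [8B, align 8] → 8
  @8: z [1B, align 1] → 9
  +3 pad (align 4)
  @12: x [4B, align 4] → 16
  @16: cooldown [1B, align 1] → 17
  +1 pad (align 2)
  @18: state [2B, align 2] → 20
  @20: ammo [2B, align 2] → 22
  +2 pad (align 4)
  @24: vx [4B, align 4] → 28
  +4 pad (align 8)
  @32: target [8B, align 8] → 40
  @40: score [4B, align 4] → 44
  +4 tail pad (align 8)
  size 48, align 8
packed(4) layout:
  @0: hp [8B, align 4] → 8
  @8: z [1B, align 1] → 9
  +3 pad (align 4)
  @12: x [4B, align 4] → 16
  @16: cooldown [1B, align 1] → 17
  +1 pad (align 2)
  @18: state [2B, align 2] → 20
  @20: ammo [2B, align 2] → 22
  +2 pad (align 4)
  @24: vx [4B, align 4] → 28
  @28: target [8B, align 4] → 36
  @36: score [4B, align 4] → 40
  size 40, align 4
48 − 40 = 8

8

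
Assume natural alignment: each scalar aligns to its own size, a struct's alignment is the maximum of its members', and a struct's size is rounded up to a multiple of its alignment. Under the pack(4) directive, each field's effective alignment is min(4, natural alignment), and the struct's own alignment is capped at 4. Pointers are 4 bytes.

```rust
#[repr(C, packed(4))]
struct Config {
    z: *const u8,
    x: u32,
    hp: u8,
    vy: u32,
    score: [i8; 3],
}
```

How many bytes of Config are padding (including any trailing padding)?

z at 0 (size 4, align 4) → ends 4
x at 4 (size 4, align 4) → ends 8
hp at 8 (size 1, align 1) → ends 9
pad 3 to align 4 for vy
vy at 12 (size 4, align 4) → ends 16
score at 16 (size 3, align 1) → ends 19
tail pad 1 to reach multiple of 4
total 20 bytes, alignment 4
data bytes 16, size 20 → padding 4

4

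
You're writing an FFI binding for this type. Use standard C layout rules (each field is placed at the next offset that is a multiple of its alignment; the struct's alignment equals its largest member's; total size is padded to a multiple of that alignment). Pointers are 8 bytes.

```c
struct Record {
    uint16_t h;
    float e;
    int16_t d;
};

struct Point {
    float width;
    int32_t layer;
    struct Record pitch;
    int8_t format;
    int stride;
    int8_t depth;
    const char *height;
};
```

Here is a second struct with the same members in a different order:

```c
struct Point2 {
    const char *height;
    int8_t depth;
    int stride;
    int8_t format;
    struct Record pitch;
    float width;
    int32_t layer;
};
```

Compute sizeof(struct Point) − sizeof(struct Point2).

0

Record: @0: h [2B, align 2] → 2; +2 pad (align 4); @4: e [4B, align 4] → 8; @8: d [2B, align 2] → 10; +2 tail pad (align 4); size 12, align 4
@0: width [4B, align 4] → 4
@4: layer [4B, align 4] → 8
@8: pitch [12B, align 4] → 20
@20: format [1B, align 1] → 21
+3 pad (align 4)
@24: stride [4B, align 4] → 28
@28: depth [1B, align 1] → 29
+3 pad (align 8)
@32: height [8B, align 8] → 40
size 40, align 8
— Point2 —
@0: height [8B, align 8] → 8
@8: depth [1B, align 1] → 9
+3 pad (align 4)
@12: stride [4B, align 4] → 16
@16: format [1B, align 1] → 17
+3 pad (align 4)
@20: pitch [12B, align 4] → 32
@32: width [4B, align 4] → 36
@36: layer [4B, align 4] → 40
size 40, align 8
40 − 40 = 0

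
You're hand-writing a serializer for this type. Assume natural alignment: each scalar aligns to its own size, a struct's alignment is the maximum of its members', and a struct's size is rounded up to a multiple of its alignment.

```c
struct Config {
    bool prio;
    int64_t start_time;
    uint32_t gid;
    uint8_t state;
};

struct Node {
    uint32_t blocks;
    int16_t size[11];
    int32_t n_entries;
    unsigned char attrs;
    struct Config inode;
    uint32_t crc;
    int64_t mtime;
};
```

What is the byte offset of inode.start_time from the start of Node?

48

Config: @0: prio [1B, align 1] → 1; +7 pad (align 8); @8: start_time [8B, align 8] → 16; @16: gid [4B, align 4] → 20; @20: state [1B, align 1] → 21; +3 tail pad (align 8); size 24, align 8
@0: blocks [4B, align 4] → 4
@4: size [22B, align 2] → 26
+2 pad (align 4)
@28: n_entries [4B, align 4] → 32
@32: attrs [1B, align 1] → 33
+7 pad (align 8)
@40: inode [24B, align 8] → 64
within Config: start_time at 8
40 + 8 = 48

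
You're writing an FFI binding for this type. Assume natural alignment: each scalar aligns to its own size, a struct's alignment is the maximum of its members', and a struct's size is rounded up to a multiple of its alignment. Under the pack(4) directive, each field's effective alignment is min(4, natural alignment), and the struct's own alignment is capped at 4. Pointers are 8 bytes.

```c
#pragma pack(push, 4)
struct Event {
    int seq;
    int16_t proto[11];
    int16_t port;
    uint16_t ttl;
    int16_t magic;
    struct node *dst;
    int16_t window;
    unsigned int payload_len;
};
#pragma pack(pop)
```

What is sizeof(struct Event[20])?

@0: seq [4B, align 4] → 4
@4: proto [22B, align 2] → 26
@26: port [2B, align 2] → 28
@28: ttl [2B, align 2] → 30
@30: magic [2B, align 2] → 32
@32: dst [8B, align 4] → 40
@40: window [2B, align 2] → 42
+2 pad (align 4)
@44: payload_len [4B, align 4] → 48
size 48, align 4
array of 20: 20 × 48 = 960

960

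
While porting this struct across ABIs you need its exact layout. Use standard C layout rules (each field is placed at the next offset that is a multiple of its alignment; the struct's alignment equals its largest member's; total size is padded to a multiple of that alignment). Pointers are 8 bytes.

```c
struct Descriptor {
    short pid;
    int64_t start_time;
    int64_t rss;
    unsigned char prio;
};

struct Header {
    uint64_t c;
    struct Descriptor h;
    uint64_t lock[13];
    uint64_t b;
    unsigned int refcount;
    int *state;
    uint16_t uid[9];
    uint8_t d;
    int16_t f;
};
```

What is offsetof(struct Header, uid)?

Descriptor: pid at 0 (size 2, align 2) → ends 2; pad 6 to align 8 for start_time; start_time at 8 (size 8, align 8) → ends 16; rss at 16 (size 8, align 8) → ends 24; prio at 24 (size 1, align 1) → ends 25; tail pad 7 to reach multiple of 8; total 32 bytes, alignment 8
c at 0 (size 8, align 8) → ends 8
h at 8 (size 32, align 8) → ends 40
lock at 40 (size 104, align 8) → ends 144
b at 144 (size 8, align 8) → ends 152
refcount at 152 (size 4, align 4) → ends 156
pad 4 to align 8 for state
state at 160 (size 8, align 8) → ends 168
uid at 168 (size 18, align 2) → ends 186

168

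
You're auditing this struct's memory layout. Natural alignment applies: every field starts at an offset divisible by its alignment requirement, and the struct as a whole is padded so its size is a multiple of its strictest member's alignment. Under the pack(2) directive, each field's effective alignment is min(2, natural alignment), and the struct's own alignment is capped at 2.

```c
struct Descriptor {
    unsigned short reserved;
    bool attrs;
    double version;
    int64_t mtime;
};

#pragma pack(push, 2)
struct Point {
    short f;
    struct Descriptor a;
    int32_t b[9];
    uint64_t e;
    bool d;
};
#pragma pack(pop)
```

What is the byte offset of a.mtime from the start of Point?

18

Descriptor: 0..2  reserved  (2B, 2-aligned); 2..3  attrs  (1B, 1-aligned); 3..8  -- padding (5B); 8..16  version  (8B, 8-aligned); 16..24  mtime  (8B, 8-aligned); sizeof = 24, alignof = 8
0..2  f  (2B, 2-aligned)
2..26  a  (24B, 2-aligned)
within Descriptor: mtime at 16
2 + 16 = 18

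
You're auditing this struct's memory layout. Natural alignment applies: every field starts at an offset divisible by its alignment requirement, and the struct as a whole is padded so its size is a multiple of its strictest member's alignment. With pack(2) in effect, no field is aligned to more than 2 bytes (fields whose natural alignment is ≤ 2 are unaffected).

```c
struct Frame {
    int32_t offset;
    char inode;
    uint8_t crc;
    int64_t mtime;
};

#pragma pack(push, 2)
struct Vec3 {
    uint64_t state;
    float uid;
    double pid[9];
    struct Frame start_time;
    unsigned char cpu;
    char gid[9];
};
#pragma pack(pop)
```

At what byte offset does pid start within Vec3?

Frame: @0: offset [4B, align 4] → 4; @4: inode [1B, align 1] → 5; @5: crc [1B, align 1] → 6; +2 pad (align 8); @8: mtime [8B, align 8] → 16; size 16, align 8
@0: state [8B, align 2] → 8
@8: uid [4B, align 2] → 12
@12: pid [72B, align 2] → 84

12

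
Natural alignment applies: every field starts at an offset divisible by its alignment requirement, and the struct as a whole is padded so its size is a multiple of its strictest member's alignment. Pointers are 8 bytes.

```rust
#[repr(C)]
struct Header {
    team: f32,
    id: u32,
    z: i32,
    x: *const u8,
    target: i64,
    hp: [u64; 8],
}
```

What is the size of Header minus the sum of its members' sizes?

team at 0 (size 4, align 4) → ends 4
id at 4 (size 4, align 4) → ends 8
z at 8 (size 4, align 4) → ends 12
pad 4 to align 8 for x
x at 16 (size 8, align 8) → ends 24
target at 24 (size 8, align 8) → ends 32
hp at 32 (size 64, align 8) → ends 96
total 96 bytes, alignment 8
data bytes 92, size 96 → padding 4

4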